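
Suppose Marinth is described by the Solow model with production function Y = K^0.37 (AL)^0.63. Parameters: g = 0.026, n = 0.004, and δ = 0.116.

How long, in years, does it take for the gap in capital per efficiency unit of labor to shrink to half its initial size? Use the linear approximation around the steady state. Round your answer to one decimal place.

Near the steady state the convergence rate is λ = (1 − α)(n + g + δ).
λ = (1 − 0.37) × 0.146 = 0.63 × 0.146 = 0.09198
Half-life = ln 2 / λ = 0.6931 / 0.09198 ≈ 7.54 years

half-life ≈ 7.5 years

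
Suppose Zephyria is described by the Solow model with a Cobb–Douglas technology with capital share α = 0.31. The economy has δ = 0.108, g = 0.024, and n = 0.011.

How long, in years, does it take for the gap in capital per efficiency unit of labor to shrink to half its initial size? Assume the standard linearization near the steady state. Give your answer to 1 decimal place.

about 7.0 years

Near the steady state the convergence rate is λ = (1 − α)(n + g + δ).
λ = (1 − 0.31) × 0.143 = 0.69 × 0.143 = 0.09867
Half-life = ln 2 / λ = 0.6931 / 0.09867 ≈ 7.02 years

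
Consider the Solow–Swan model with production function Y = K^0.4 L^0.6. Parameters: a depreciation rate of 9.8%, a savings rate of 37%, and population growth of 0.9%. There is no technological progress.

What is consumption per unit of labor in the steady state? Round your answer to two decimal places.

At the steady state, Δk = 0, so s·k^α = (n + δ)·k.
Dividing both sides by k: k^(1−α) = s / (n + δ).
k^0.6 = 0.37 / (0.009 + 0.098) = 0.37 / 0.107 = 3.4579
k* = 3.4579^(1/0.6) ≈ 7.9072
y* = (k*)^α = 7.9072^0.4 ≈ 2.2867
c* = (1 − s)·y* = (1 − 0.37) × 2.2867 ≈ 1.4406

c* ≈ 1.44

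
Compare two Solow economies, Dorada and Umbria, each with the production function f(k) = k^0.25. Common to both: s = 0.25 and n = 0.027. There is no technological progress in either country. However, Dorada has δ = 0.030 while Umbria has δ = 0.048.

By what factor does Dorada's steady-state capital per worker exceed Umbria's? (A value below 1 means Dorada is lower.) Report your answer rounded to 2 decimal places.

ratio ≈ 1.44

Steady-state k* = [s/(n + δ)]^(1/(1−α)), so the ratio is [ (s_D/(n + δ)_D) / (s_U/(n + δ)_U) ]^1.3333.
s_D/(n + δ)_D = 0.25/0.057 = 4.3860; s_U/(n + δ)_U = 0.25/0.075 = 3.3333.
Ratio = (4.3860/3.3333)^1.3333 = 1.3158^1.3333 ≈ 1.4418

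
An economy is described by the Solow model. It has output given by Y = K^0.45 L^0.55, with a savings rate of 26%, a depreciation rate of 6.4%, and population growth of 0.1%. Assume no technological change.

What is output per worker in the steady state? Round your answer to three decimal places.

At the steady state, Δk = 0, so s·k^α = (n + δ)·k.
Rearranging, k^(1−α) = s / (n + δ).
k^0.55 = 0.26 / (0.001 + 0.064) = 0.26 / 0.065 = 4.0000
k* = 4.0000^(1/0.55) ≈ 12.4353
y* = (k*)^α = 12.4353^0.45 ≈ 3.1088

y* ≈ 3.109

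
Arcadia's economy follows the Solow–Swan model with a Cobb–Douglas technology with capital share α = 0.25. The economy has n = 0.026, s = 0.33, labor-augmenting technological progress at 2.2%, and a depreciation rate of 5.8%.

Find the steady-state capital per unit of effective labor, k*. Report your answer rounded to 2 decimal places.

In steady state, investment equals break-even investment: s·k^α = (n + g + δ)·k.
Rearranging, k^(1−α) = s / (n + g + δ).
k^0.75 = 0.33 / (0.026 + 0.022 + 0.058) = 0.33 / 0.106 = 3.1132
k* = 3.1132^(1/0.75) ≈ 4.5458

k* = 4.55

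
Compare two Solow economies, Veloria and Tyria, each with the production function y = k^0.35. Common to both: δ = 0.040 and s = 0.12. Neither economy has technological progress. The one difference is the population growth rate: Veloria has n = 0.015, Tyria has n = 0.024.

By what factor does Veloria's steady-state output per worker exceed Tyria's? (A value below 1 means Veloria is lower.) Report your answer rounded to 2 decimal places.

y*_V / y*_T ≈ 1.09

Steady-state y* = [s/(n + δ)]^(α/(1−α)), so the ratio is [ (s_V/(n + δ)_V) / (s_T/(n + δ)_T) ]^0.5385.
s_V/(n + δ)_V = 0.12/0.055 = 2.1818; s_T/(n + δ)_T = 0.12/0.064 = 1.8750.
Ratio = (2.1818/1.8750)^0.5385 = 1.1636^0.5385 ≈ 1.0850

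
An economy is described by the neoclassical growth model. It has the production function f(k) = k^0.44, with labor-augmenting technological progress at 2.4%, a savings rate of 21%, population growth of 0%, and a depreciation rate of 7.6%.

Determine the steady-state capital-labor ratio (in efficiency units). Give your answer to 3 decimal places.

k* ≈ 3.762

Steady state requires s·f(k) = (n + g + δ)·k, i.e. s·k^α = (n + g + δ)·k.
Rearranging, k^(1−α) = s / (n + g + δ).
k^0.56 = 0.21 / (0.000 + 0.024 + 0.076) = 0.21 / 0.100 = 2.1000
k* = 2.1000^(1/0.56) ≈ 3.7618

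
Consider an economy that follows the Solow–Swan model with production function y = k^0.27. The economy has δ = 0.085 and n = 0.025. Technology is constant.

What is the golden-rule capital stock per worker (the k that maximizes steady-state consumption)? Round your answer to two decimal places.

The golden rule sets f'(k) = n + δ, i.e. α·k^(α−1) = n + δ.
So k^(1−α) = α / (n + δ) = 0.27 / 0.110 = 2.4545.
k_gold = 2.4545^(1/0.73) ≈ 3.4213

k_gold ≈ 3.42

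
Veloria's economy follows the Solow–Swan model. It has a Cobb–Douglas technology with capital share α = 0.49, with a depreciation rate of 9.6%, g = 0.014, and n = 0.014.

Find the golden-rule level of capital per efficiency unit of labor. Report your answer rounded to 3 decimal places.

k_gold ≈ 14.796

The golden rule sets f'(k) = n + g + δ, i.e. α·k^(α−1) = n + g + δ.
So k^(1−α) = α / (n + g + δ) = 0.49 / 0.124 = 3.9516.
k_gold = 3.9516^(1/0.51) ≈ 14.7960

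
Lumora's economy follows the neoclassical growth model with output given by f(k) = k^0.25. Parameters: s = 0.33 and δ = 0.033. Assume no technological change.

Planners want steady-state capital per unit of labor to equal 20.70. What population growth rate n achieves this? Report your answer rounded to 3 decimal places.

At the steady state, Δk = 0, so s·k^α = (n + δ)·k.
So s / (n + δ) = (k*)^(1−α) = 20.70^0.75 = 9.7046.
Therefore n + δ = s / 9.7046 = 0.33 / 9.7046 = 0.0340, so n = 0.0340 − 0.033 = 0.0010.

n ≈ 0.001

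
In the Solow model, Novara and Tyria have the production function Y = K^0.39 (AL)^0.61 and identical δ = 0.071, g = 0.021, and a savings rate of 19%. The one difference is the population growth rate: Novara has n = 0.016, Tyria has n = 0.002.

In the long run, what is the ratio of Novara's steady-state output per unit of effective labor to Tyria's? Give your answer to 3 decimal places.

Steady-state y* = [s/(n + g + δ)]^(α/(1−α)), so the ratio is [ (s_N/(n + g + δ)_N) / (s_T/(n + g + δ)_T) ]^0.6393.
s_N/(n + g + δ)_N = 0.19/0.108 = 1.7593; s_T/(n + g + δ)_T = 0.19/0.094 = 2.0213.
Ratio = (1.7593/2.0213)^0.6393 = 0.8704^0.6393 ≈ 0.9151

ratio ≈ 0.915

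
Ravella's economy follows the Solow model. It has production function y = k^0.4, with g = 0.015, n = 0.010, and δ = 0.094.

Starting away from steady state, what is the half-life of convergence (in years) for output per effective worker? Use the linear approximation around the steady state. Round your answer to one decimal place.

t_½ ≈ 9.7 years

Near the steady state the convergence rate is λ = (1 − α)(n + g + δ).
λ = (1 − 0.4) × 0.119 = 0.6 × 0.119 = 0.0714
Half-life = ln 2 / λ = 0.6931 / 0.0714 ≈ 9.71 years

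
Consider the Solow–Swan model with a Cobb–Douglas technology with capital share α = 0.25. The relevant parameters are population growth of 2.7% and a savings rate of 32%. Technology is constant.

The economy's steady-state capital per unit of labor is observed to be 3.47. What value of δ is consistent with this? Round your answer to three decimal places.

In steady state, investment equals break-even investment: s·k^α = (n + δ)·k.
So s / (n + δ) = (k*)^(1−α) = 3.47^0.75 = 2.5424.
Therefore n + δ = s / 2.5424 = 0.32 / 2.5424 = 0.1259, so δ = 0.1259 − 0.027 = 0.0989.

δ ≈ 0.099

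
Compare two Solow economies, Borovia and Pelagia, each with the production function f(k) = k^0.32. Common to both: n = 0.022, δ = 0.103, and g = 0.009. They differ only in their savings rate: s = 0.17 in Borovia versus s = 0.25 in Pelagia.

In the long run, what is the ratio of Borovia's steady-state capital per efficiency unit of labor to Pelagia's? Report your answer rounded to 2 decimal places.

Steady-state k* = [s/(n + g + δ)]^(1/(1−α)), so the ratio is [ (s_B/(n + g + δ)_B) / (s_P/(n + g + δ)_P) ]^1.4706.
s_B/(n + g + δ)_B = 0.17/0.134 = 1.2687; s_P/(n + g + δ)_P = 0.25/0.134 = 1.8657.
Ratio = (1.2687/1.8657)^1.4706 = 0.6800^1.4706 ≈ 0.5671

ratio ≈ 0.57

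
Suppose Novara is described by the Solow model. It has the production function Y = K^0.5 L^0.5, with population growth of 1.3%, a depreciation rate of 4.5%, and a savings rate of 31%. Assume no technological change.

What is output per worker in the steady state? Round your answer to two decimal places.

In steady state, investment equals break-even investment: s·k^α = (n + δ)·k.
Rearranging, k^(1−α) = s / (n + δ).
k^0.5 = 0.31 / (0.013 + 0.045) = 0.31 / 0.058 = 5.3448
k* = 5.3448^(1/0.5) ≈ 28.5669
y* = (k*)^α = 28.5669^0.5 ≈ 5.3448

y* = 5.34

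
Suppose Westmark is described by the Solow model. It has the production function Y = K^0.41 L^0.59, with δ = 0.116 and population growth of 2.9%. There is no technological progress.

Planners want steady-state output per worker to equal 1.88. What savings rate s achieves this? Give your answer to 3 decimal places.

s ≈ 0.360

In steady state, investment equals break-even investment: s·k^α = (n + δ)·k.
Since y* = [s/(n + δ)]^(α/(1−α)), we have s/(n + δ) = (y*)^((1−α)/α) = 1.88^1.439 = 2.4804.
Therefore s = 2.4804 × (n + δ) = 2.4804 × 0.145 = 0.3597.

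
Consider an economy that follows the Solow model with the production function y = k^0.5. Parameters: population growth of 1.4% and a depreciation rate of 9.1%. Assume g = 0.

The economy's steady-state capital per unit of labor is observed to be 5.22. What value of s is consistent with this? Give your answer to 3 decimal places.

s ≈ 0.240

At the steady state, Δk = 0, so s·k^α = (n + δ)·k.
So s / (n + δ) = (k*)^(1−α) = 5.22^0.5 = 2.2847.
Therefore s = 2.2847 × (n + δ) = 2.2847 × 0.105 = 0.2399.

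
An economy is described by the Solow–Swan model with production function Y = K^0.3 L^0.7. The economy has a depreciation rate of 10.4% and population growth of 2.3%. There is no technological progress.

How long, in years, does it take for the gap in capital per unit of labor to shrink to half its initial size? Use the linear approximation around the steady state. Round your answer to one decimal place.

Near the steady state the convergence rate is λ = (1 − α)(n + δ).
λ = (1 − 0.3) × 0.127 = 0.7 × 0.127 = 0.0889
Half-life = ln 2 / λ = 0.6931 / 0.0889 ≈ 7.80 years

half-life ≈ 7.8 years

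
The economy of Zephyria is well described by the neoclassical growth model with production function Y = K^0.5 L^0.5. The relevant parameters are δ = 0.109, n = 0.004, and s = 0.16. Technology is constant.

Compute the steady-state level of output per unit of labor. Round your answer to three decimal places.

At the steady state, Δk = 0, so s·k^α = (n + δ)·k.
Rearranging, k^(1−α) = s / (n + δ).
k^0.5 = 0.16 / (0.004 + 0.109) = 0.16 / 0.113 = 1.4159
k* = 1.4159^(1/0.5) ≈ 2.0048
y* = (k*)^α = 2.0048^0.5 ≈ 1.4159

y* = 1.416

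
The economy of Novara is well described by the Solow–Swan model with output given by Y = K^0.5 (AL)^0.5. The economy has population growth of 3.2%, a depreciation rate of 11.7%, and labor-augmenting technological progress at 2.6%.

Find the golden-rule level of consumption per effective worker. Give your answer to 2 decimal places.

At the golden rule, f'(k) = n + g + δ, so α·k^(α−1) = n + g + δ and k_gold = (α/(n + g + δ))^(1/(1−α)).
k_gold = (0.5/0.175)^(1/0.5) = 2.8571^2 ≈ 8.1630
c_gold = f(k_gold) − (n + g + δ)·k_gold = 2.8571 − 0.175×8.1630 ≈ 1.4286

c_gold ≈ 1.43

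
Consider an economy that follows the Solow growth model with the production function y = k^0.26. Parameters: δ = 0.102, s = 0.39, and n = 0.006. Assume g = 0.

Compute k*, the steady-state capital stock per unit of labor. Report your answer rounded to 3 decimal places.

Steady state requires s·f(k) = (n + δ)·k, i.e. s·k^α = (n + δ)·k.
Dividing both sides by k: k^(1−α) = s / (n + δ).
k^0.74 = 0.39 / (0.006 + 0.102) = 0.39 / 0.108 = 3.6111
k* = 3.6111^(1/0.74) ≈ 5.6698

k* = 5.670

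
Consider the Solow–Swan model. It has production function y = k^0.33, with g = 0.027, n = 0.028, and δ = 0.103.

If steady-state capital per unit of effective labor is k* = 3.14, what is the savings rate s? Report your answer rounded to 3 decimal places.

s ≈ 0.340

In steady state, investment equals break-even investment: s·k^α = (n + g + δ)·k.
So s / (n + g + δ) = (k*)^(1−α) = 3.14^0.67 = 2.1525.
Therefore s = 2.1525 × (n + g + δ) = 2.1525 × 0.158 = 0.3401.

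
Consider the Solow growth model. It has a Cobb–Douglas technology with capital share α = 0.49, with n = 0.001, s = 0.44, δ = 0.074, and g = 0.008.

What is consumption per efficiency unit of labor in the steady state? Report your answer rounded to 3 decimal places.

Steady state requires s·f(k) = (n + g + δ)·k, i.e. s·k^α = (n + g + δ)·k.
Dividing both sides by k: k^(1−α) = s / (n + g + δ).
k^0.51 = 0.44 / (0.001 + 0.008 + 0.074) = 0.44 / 0.083 = 5.3012
k* = 5.3012^(1/0.51) ≈ 26.3234
y* = (k*)^α = 26.3234^0.49 ≈ 4.9656
c* = (1 − s)·y* = (1 − 0.44) × 4.9656 ≈ 2.7807

c* ≈ 2.781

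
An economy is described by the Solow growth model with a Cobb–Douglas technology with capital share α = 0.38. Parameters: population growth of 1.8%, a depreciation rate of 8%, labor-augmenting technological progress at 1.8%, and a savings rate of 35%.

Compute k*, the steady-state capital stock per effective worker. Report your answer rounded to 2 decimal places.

k* ≈ 5.94

Steady state requires s·f(k) = (n + g + δ)·k, i.e. s·k^α = (n + g + δ)·k.
Rearranging, k^(1−α) = s / (n + g + δ).
k^0.62 = 0.35 / (0.018 + 0.018 + 0.080) = 0.35 / 0.116 = 3.0172
k* = 3.0172^(1/0.62) ≈ 5.9368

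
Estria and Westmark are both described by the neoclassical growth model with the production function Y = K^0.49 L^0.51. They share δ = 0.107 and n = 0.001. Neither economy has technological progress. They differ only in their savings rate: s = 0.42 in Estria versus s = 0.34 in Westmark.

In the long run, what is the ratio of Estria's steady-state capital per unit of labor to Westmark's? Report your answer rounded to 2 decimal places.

Steady-state k* = [s/(n + δ)]^(1/(1−α)), so the ratio is [ (s_E/(n + δ)_E) / (s_W/(n + δ)_W) ]^1.9608.
s_E/(n + δ)_E = 0.42/0.108 = 3.8889; s_W/(n + δ)_W = 0.34/0.108 = 3.1481.
Ratio = (3.8889/3.1481)^1.9608 = 1.2353^1.9608 ≈ 1.5134

ratio ≈ 1.51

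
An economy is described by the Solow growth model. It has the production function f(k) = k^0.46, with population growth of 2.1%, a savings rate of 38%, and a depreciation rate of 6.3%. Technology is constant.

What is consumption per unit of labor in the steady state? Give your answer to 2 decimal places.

c* ≈ 2.24

In steady state, investment equals break-even investment: s·k^α = (n + δ)·k.
Rearranging, k^(1−α) = s / (n + δ).
k^0.54 = 0.38 / (0.021 + 0.063) = 0.38 / 0.084 = 4.5238
k* = 4.5238^(1/0.54) ≈ 16.3642
y* = (k*)^α = 16.3642^0.46 ≈ 3.6174
c* = (1 − s)·y* = (1 − 0.38) × 3.6174 ≈ 2.2428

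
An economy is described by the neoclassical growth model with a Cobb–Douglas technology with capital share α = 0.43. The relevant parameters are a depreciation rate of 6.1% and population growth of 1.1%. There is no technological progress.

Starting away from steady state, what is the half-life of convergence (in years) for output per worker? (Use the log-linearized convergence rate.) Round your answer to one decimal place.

t_½ ≈ 16.9 years

Near the steady state the convergence rate is λ = (1 − α)(n + δ).
λ = (1 − 0.43) × 0.072 = 0.57 × 0.072 = 0.04104
Half-life = ln 2 / λ = 0.6931 / 0.04104 ≈ 16.89 years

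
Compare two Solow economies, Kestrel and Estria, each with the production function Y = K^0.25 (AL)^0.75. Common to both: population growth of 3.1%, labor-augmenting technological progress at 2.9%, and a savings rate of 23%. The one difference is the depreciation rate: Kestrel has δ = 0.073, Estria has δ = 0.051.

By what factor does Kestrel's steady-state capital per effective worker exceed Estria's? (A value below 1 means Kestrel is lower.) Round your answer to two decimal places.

k*_K / k*_E ≈ 0.79

Steady-state k* = [s/(n + g + δ)]^(1/(1−α)), so the ratio is [ (s_K/(n + g + δ)_K) / (s_E/(n + g + δ)_E) ]^1.3333.
s_K/(n + g + δ)_K = 0.23/0.133 = 1.7293; s_E/(n + g + δ)_E = 0.23/0.111 = 2.0721.
Ratio = (1.7293/2.0721)^1.3333 = 0.8346^1.3333 ≈ 0.7858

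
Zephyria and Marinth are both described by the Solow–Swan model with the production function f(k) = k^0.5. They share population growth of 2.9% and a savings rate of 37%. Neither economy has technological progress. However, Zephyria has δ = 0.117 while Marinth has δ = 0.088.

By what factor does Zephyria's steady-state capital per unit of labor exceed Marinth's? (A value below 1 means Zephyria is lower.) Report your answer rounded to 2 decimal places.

k*_Z / k*_M ≈ 0.64

Steady-state k* = [s/(n + δ)]^(1/(1−α)), so the ratio is [ (s_Z/(n + δ)_Z) / (s_M/(n + δ)_M) ]^2.
s_Z/(n + δ)_Z = 0.37/0.146 = 2.5342; s_M/(n + δ)_M = 0.37/0.117 = 3.1624.
Ratio = (2.5342/3.1624)^2 = 0.8014^2 ≈ 0.6422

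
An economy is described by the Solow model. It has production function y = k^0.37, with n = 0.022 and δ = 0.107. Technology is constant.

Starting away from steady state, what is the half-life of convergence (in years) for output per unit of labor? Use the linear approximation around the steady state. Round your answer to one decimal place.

half-life ≈ 8.5 years

Near the steady state the convergence rate is λ = (1 − α)(n + δ).
λ = (1 − 0.37) × 0.129 = 0.63 × 0.129 = 0.08127
Half-life = ln 2 / λ = 0.6931 / 0.08127 ≈ 8.53 years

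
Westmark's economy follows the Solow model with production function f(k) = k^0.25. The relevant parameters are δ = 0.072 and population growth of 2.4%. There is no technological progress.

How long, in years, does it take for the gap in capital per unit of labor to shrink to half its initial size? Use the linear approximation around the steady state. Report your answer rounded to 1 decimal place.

about 9.6 years

Near the steady state the convergence rate is λ = (1 − α)(n + δ).
λ = (1 − 0.25) × 0.096 = 0.75 × 0.096 = 0.0720
Half-life = ln 2 / λ = 0.6931 / 0.0720 ≈ 9.63 years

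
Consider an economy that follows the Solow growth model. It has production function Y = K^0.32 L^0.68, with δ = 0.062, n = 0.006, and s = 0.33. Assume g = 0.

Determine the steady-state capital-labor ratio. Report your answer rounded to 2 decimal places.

k* ≈ 10.21

At the steady state, Δk = 0, so s·k^α = (n + δ)·k.
Dividing both sides by k: k^(1−α) = s / (n + δ).
k^0.68 = 0.33 / (0.006 + 0.062) = 0.33 / 0.068 = 4.8529
k* = 4.8529^(1/0.68) ≈ 10.2053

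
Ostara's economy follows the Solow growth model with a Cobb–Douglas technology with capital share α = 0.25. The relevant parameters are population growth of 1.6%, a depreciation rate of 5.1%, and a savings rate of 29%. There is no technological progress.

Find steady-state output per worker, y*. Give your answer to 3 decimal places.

y* ≈ 1.630

Steady state requires s·f(k) = (n + δ)·k, i.e. s·k^α = (n + δ)·k.
Rearranging, k^(1−α) = s / (n + δ).
k^0.75 = 0.29 / (0.016 + 0.051) = 0.29 / 0.067 = 4.3284
k* = 4.3284^(1/0.75) ≈ 7.0540
y* = (k*)^α = 7.0540^0.25 ≈ 1.6297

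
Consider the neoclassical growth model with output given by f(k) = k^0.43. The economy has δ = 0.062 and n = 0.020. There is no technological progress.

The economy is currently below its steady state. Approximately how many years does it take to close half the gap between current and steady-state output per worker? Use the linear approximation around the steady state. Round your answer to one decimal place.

Near the steady state the convergence rate is λ = (1 − α)(n + δ).
λ = (1 − 0.43) × 0.082 = 0.57 × 0.082 = 0.04674
Half-life = ln 2 / λ = 0.6931 / 0.04674 ≈ 14.83 years

t_½ ≈ 14.8 years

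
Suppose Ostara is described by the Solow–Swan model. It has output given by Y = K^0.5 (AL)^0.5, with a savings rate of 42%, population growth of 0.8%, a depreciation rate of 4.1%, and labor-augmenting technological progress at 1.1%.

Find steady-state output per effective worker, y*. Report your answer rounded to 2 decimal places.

Steady state requires s·f(k) = (n + g + δ)·k, i.e. s·k^α = (n + g + δ)·k.
Dividing both sides by k: k^(1−α) = s / (n + g + δ).
k^0.5 = 0.42 / (0.008 + 0.011 + 0.041) = 0.42 / 0.060 = 7.0000
k* = 7.0000^(1/0.5) ≈ 49.0000
y* = (k*)^α = 49.0000^0.5 ≈ 7.0000

y* ≈ 7.00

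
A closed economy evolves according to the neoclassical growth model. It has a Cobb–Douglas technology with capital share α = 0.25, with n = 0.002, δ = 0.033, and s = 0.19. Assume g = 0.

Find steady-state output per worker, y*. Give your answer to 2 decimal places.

y* = 1.76

Steady state requires s·f(k) = (n + δ)·k, i.e. s·k^α = (n + δ)·k.
Dividing both sides by k: k^(1−α) = s / (n + δ).
k^0.75 = 0.19 / (0.002 + 0.033) = 0.19 / 0.035 = 5.4286
k* = 5.4286^(1/0.75) ≈ 9.5408
y* = (k*)^α = 9.5408^0.25 ≈ 1.7575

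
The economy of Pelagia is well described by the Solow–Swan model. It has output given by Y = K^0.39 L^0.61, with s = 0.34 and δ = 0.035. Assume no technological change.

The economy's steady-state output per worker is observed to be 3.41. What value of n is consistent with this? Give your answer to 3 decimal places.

n ≈ 0.015

At the steady state, Δk = 0, so s·k^α = (n + δ)·k.
Since y* = [s/(n + δ)]^(α/(1−α)), we have s/(n + δ) = (y*)^((1−α)/α) = 3.41^1.5641 = 6.8121.
Therefore n + δ = s / 6.8121 = 0.34 / 6.8121 = 0.0499, so n = 0.0499 − 0.035 = 0.0149.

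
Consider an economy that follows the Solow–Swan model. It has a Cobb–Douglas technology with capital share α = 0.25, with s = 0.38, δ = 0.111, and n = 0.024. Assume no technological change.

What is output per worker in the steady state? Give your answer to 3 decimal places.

Steady state requires s·f(k) = (n + δ)·k, i.e. s·k^α = (n + δ)·k.
Rearranging, k^(1−α) = s / (n + δ).
k^0.75 = 0.38 / (0.024 + 0.111) = 0.38 / 0.135 = 2.8148
k* = 2.8148^(1/0.75) ≈ 3.9743
y* = (k*)^α = 3.9743^0.25 ≈ 1.4119

y* ≈ 1.412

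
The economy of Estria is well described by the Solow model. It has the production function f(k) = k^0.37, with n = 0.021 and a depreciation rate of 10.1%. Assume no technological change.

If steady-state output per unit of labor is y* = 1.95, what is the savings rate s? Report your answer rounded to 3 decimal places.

At the steady state, Δk = 0, so s·k^α = (n + δ)·k.
Since y* = [s/(n + δ)]^(α/(1−α)), we have s/(n + δ) = (y*)^((1−α)/α) = 1.95^1.7027 = 3.1178.
Therefore s = 3.1178 × (n + δ) = 3.1178 × 0.122 = 0.3804.

s ≈ 0.380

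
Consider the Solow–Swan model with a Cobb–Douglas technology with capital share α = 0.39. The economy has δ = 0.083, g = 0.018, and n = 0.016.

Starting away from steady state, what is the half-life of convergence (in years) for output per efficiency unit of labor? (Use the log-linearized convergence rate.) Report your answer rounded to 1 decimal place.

Near the steady state the convergence rate is λ = (1 − α)(n + g + δ).
λ = (1 − 0.39) × 0.117 = 0.61 × 0.117 = 0.07137
Half-life = ln 2 / λ = 0.6931 / 0.07137 ≈ 9.71 years

half-life ≈ 9.7 years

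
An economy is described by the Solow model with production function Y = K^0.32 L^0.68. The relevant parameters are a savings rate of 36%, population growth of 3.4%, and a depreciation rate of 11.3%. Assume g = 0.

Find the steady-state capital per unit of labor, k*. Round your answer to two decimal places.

At the steady state, Δk = 0, so s·k^α = (n + δ)·k.
Rearranging, k^(1−α) = s / (n + δ).
k^0.68 = 0.36 / (0.034 + 0.113) = 0.36 / 0.147 = 2.4490
k* = 2.4490^(1/0.68) ≈ 3.7329

k* ≈ 3.73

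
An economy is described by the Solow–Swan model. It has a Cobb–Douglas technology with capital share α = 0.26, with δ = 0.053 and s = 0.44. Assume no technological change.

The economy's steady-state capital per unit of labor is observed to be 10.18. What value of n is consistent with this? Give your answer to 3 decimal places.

Steady state requires s·f(k) = (n + δ)·k, i.e. s·k^α = (n + δ)·k.
So s / (n + δ) = (k*)^(1−α) = 10.18^0.74 = 5.5684.
Therefore n + δ = s / 5.5684 = 0.44 / 5.5684 = 0.0790, so n = 0.0790 − 0.053 = 0.0260.

n ≈ 0.026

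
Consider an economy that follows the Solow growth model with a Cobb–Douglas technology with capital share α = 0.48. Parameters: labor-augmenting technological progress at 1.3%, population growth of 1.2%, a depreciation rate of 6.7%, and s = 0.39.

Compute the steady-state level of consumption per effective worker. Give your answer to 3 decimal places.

c* ≈ 2.314

At the steady state, Δk = 0, so s·k^α = (n + g + δ)·k.
Dividing both sides by k: k^(1−α) = s / (n + g + δ).
k^0.52 = 0.39 / (0.012 + 0.013 + 0.067) = 0.39 / 0.092 = 4.2391
k* = 4.2391^(1/0.52) ≈ 16.0804
y* = (k*)^α = 16.0804^0.48 ≈ 3.7933
c* = (1 − s)·y* = (1 − 0.39) × 3.7933 ≈ 2.3139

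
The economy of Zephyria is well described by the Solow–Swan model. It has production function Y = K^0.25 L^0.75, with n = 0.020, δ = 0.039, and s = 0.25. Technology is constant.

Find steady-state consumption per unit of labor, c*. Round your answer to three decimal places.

c* ≈ 1.214

Steady state requires s·f(k) = (n + δ)·k, i.e. s·k^α = (n + δ)·k.
Dividing both sides by k: k^(1−α) = s / (n + δ).
k^0.75 = 0.25 / (0.020 + 0.039) = 0.25 / 0.059 = 4.2373
k* = 4.2373^(1/0.75) ≈ 6.8568
y* = (k*)^α = 6.8568^0.25 ≈ 1.6182
c* = (1 − s)·y* = (1 − 0.25) × 1.6182 ≈ 1.2137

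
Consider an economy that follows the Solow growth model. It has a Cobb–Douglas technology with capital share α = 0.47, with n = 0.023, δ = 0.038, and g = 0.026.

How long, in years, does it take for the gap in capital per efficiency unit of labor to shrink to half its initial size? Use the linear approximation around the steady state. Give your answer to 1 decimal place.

about 15.0 years

Near the steady state the convergence rate is λ = (1 − α)(n + g + δ).
λ = (1 − 0.47) × 0.087 = 0.53 × 0.087 = 0.04611
Half-life = ln 2 / λ = 0.6931 / 0.04611 ≈ 15.03 years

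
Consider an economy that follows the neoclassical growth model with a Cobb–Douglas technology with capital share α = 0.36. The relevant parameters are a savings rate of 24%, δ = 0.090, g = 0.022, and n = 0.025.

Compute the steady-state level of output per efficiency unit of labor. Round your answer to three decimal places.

Steady state requires s·f(k) = (n + g + δ)·k, i.e. s·k^α = (n + g + δ)·k.
Rearranging, k^(1−α) = s / (n + g + δ).
k^0.64 = 0.24 / (0.025 + 0.022 + 0.090) = 0.24 / 0.137 = 1.7518
k* = 1.7518^(1/0.64) ≈ 2.4013
y* = (k*)^α = 2.4013^0.36 ≈ 1.3708

y* ≈ 1.371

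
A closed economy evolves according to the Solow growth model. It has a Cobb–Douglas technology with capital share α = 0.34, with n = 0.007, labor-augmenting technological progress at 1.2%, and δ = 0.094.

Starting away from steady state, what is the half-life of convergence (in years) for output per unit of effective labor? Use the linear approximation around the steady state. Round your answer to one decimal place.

half-life ≈ 9.3 years

Near the steady state the convergence rate is λ = (1 − α)(n + g + δ).
λ = (1 − 0.34) × 0.113 = 0.66 × 0.113 = 0.07458
Half-life = ln 2 / λ = 0.6931 / 0.07458 ≈ 9.29 years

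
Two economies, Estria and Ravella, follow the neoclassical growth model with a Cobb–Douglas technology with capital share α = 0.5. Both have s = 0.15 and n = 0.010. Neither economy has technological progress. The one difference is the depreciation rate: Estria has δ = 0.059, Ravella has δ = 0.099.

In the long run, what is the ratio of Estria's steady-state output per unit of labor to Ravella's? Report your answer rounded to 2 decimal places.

ratio ≈ 1.58

Steady-state y* = [s/(n + δ)]^(α/(1−α)), so the ratio is [ (s_E/(n + δ)_E) / (s_R/(n + δ)_R) ]^1.
s_E/(n + δ)_E = 0.15/0.069 = 2.1739; s_R/(n + δ)_R = 0.15/0.109 = 1.3761.
Ratio = (2.1739/1.3761)^1 = 1.5798^1 ≈ 1.5798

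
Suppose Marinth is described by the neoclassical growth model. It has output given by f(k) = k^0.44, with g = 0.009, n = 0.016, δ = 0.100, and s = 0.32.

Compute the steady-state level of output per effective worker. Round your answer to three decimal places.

Steady state requires s·f(k) = (n + g + δ)·k, i.e. s·k^α = (n + g + δ)·k.
Dividing both sides by k: k^(1−α) = s / (n + g + δ).
k^0.56 = 0.32 / (0.016 + 0.009 + 0.100) = 0.32 / 0.125 = 2.5600
k* = 2.5600^(1/0.56) ≈ 5.3580
y* = (k*)^α = 5.3580^0.44 ≈ 2.0930

y* = 2.093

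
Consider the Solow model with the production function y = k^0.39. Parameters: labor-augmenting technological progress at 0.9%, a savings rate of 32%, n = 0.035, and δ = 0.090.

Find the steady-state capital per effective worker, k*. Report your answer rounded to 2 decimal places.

k* = 4.17

At the steady state, Δk = 0, so s·k^α = (n + g + δ)·k.
Dividing both sides by k: k^(1−α) = s / (n + g + δ).
k^0.61 = 0.32 / (0.035 + 0.009 + 0.090) = 0.32 / 0.134 = 2.3881
k* = 2.3881^(1/0.61) ≈ 4.1664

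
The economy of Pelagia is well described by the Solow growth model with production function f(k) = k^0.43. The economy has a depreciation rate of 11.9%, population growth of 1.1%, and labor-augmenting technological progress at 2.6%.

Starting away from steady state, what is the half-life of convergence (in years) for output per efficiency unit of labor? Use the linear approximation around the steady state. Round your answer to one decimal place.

half-life ≈ 7.8 years

Near the steady state the convergence rate is λ = (1 − α)(n + g + δ).
λ = (1 − 0.43) × 0.156 = 0.57 × 0.156 = 0.08892
Half-life = ln 2 / λ = 0.6931 / 0.08892 ≈ 7.79 years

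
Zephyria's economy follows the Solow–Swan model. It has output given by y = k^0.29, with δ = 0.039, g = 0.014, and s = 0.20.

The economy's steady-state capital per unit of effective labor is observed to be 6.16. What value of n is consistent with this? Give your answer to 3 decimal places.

n ≈ 0.002

At the steady state, Δk = 0, so s·k^α = (n + g + δ)·k.
So s / (n + g + δ) = (k*)^(1−α) = 6.16^0.71 = 3.6358.
Therefore n + g + δ = s / 3.6358 = 0.20 / 3.6358 = 0.0550, so n = 0.0550 − 0.053 = 0.0020.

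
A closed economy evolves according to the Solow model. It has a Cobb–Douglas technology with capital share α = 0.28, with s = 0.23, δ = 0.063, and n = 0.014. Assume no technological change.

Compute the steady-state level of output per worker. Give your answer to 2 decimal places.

y* ≈ 1.53

Steady state requires s·f(k) = (n + δ)·k, i.e. s·k^α = (n + δ)·k.
Rearranging, k^(1−α) = s / (n + δ).
k^0.72 = 0.23 / (0.014 + 0.063) = 0.23 / 0.077 = 2.9870
k* = 2.9870^(1/0.72) ≈ 4.5714
y* = (k*)^α = 4.5714^0.28 ≈ 1.5304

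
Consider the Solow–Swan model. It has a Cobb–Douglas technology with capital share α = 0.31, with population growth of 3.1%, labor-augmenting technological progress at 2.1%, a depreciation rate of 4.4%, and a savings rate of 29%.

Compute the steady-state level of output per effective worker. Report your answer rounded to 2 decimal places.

At the steady state, Δk = 0, so s·k^α = (n + g + δ)·k.
Dividing both sides by k: k^(1−α) = s / (n + g + δ).
k^0.69 = 0.29 / (0.031 + 0.021 + 0.044) = 0.29 / 0.096 = 3.0208
k* = 3.0208^(1/0.69) ≈ 4.9640
y* = (k*)^α = 4.9640^0.31 ≈ 1.6433

y* = 1.64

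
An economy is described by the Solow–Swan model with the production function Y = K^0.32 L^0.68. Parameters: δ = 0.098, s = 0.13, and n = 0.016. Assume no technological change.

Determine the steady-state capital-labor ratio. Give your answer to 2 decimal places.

k* ≈ 1.21

In steady state, investment equals break-even investment: s·k^α = (n + δ)·k.
Rearranging, k^(1−α) = s / (n + δ).
k^0.68 = 0.13 / (0.016 + 0.098) = 0.13 / 0.114 = 1.1404
k* = 1.1404^(1/0.68) ≈ 1.2131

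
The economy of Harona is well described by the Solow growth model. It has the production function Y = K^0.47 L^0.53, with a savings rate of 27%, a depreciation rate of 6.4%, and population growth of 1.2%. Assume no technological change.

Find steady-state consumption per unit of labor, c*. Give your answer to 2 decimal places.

c* ≈ 2.25

In steady state, investment equals break-even investment: s·k^α = (n + δ)·k.
Rearranging, k^(1−α) = s / (n + δ).
k^0.53 = 0.27 / (0.012 + 0.064) = 0.27 / 0.076 = 3.5526
k* = 3.5526^(1/0.53) ≈ 10.9337
y* = (k*)^α = 10.9337^0.47 ≈ 3.0777
c* = (1 − s)·y* = (1 − 0.27) × 3.0777 ≈ 2.2467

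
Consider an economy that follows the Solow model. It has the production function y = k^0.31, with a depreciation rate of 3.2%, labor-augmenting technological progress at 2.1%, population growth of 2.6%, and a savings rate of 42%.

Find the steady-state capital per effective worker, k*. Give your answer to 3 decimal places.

k* = 11.262

In steady state, investment equals break-even investment: s·k^α = (n + g + δ)·k.
Dividing both sides by k: k^(1−α) = s / (n + g + δ).
k^0.69 = 0.42 / (0.026 + 0.021 + 0.032) = 0.42 / 0.079 = 5.3165
k* = 5.3165^(1/0.69) ≈ 11.2624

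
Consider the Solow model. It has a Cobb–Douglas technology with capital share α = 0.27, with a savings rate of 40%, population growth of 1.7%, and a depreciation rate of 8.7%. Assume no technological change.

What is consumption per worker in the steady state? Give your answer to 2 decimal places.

c* ≈ 0.99

In steady state, investment equals break-even investment: s·k^α = (n + δ)·k.
Rearranging, k^(1−α) = s / (n + δ).
k^0.73 = 0.40 / (0.017 + 0.087) = 0.40 / 0.104 = 3.8462
k* = 3.8462^(1/0.73) ≈ 6.3301
y* = (k*)^α = 6.3301^0.27 ≈ 1.6458
c* = (1 − s)·y* = (1 − 0.40) × 1.6458 ≈ 0.9875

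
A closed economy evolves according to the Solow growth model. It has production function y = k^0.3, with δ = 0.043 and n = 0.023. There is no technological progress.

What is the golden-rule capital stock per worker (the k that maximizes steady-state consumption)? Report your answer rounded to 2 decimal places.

The golden rule sets f'(k) = n + δ, i.e. α·k^(α−1) = n + δ.
So k^(1−α) = α / (n + δ) = 0.3 / 0.066 = 4.5455.
k_gold = 4.5455^(1/0.7) ≈ 8.6977

k_gold ≈ 8.70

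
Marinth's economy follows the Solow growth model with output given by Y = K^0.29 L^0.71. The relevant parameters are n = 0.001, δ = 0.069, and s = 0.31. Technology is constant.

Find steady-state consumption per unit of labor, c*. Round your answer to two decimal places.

In steady state, investment equals break-even investment: s·k^α = (n + δ)·k.
Rearranging, k^(1−α) = s / (n + δ).
k^0.71 = 0.31 / (0.001 + 0.069) = 0.31 / 0.070 = 4.4286
k* = 4.4286^(1/0.71) ≈ 8.1327
y* = (k*)^α = 8.1327^0.29 ≈ 1.8364
c* = (1 − s)·y* = (1 − 0.31) × 1.8364 ≈ 1.2671

c* = 1.27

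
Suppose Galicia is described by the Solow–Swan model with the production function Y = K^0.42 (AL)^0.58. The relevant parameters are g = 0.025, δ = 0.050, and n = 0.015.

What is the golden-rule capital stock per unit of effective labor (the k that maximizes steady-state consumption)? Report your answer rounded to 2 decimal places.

The golden rule sets f'(k) = n + g + δ, i.e. α·k^(α−1) = n + g + δ.
So k^(1−α) = α / (n + g + δ) = 0.42 / 0.090 = 4.6667.
k_gold = 4.6667^(1/0.58) ≈ 14.2385

k_gold ≈ 14.24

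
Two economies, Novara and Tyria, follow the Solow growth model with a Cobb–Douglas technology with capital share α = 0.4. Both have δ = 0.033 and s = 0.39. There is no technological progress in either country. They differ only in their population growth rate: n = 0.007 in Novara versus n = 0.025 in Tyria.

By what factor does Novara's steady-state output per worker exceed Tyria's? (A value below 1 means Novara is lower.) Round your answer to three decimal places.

Steady-state y* = [s/(n + δ)]^(α/(1−α)), so the ratio is [ (s_N/(n + δ)_N) / (s_T/(n + δ)_T) ]^0.6667.
s_N/(n + δ)_N = 0.39/0.040 = 9.7500; s_T/(n + δ)_T = 0.39/0.058 = 6.7241.
Ratio = (9.7500/6.7241)^0.6667 = 1.4500^0.6667 ≈ 1.2811

ratio ≈ 1.281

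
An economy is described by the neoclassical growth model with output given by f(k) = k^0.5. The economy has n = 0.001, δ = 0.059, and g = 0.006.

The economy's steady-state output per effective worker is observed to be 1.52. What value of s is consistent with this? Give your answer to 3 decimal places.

In steady state, investment equals break-even investment: s·k^α = (n + g + δ)·k.
Since y* = [s/(n + g + δ)]^(α/(1−α)), we have s/(n + g + δ) = (y*)^((1−α)/α) = 1.52^1 = 1.5200.
Therefore s = 1.5200 × (n + g + δ) = 1.5200 × 0.066 = 0.1003.

s ≈ 0.100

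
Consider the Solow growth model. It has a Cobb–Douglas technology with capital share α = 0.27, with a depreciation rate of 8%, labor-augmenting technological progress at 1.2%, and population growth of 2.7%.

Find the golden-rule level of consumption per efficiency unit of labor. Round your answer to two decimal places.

c_gold ≈ 0.99

At the golden rule, f'(k) = n + g + δ, so α·k^(α−1) = n + g + δ and k_gold = (α/(n + g + δ))^(1/(1−α)).
k_gold = (0.27/0.119)^(1/0.73) = 2.2689^1.3699 ≈ 3.0721
c_gold = f(k_gold) − (n + g + δ)·k_gold = 1.3540 − 0.119×3.0721 ≈ 0.9884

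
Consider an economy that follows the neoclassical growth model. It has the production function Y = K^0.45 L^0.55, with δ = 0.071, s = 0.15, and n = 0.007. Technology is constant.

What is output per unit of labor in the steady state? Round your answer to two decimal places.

y* ≈ 1.71

In steady state, investment equals break-even investment: s·k^α = (n + δ)·k.
Rearranging, k^(1−α) = s / (n + δ).
k^0.55 = 0.15 / (0.007 + 0.071) = 0.15 / 0.078 = 1.9231
k* = 1.9231^(1/0.55) ≈ 3.2837
y* = (k*)^α = 3.2837^0.45 ≈ 1.7075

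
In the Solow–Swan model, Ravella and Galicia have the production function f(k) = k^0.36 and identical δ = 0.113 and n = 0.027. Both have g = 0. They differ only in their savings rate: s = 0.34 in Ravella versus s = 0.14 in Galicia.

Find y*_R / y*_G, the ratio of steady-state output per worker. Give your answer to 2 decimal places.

ratio ≈ 1.65

Steady-state y* = [s/(n + δ)]^(α/(1−α)), so the ratio is [ (s_R/(n + δ)_R) / (s_G/(n + δ)_G) ]^0.5625.
s_R/(n + δ)_R = 0.34/0.140 = 2.4286; s_G/(n + δ)_G = 0.14/0.140 = 1.0000.
Ratio = (2.4286/1.0000)^0.5625 = 2.4286^0.5625 ≈ 1.6473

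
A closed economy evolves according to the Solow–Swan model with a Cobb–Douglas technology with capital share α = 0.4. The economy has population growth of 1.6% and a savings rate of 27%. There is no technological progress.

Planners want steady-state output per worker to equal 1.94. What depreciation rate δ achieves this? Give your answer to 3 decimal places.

δ ≈ 0.084

In steady state, investment equals break-even investment: s·k^α = (n + δ)·k.
Since y* = [s/(n + δ)]^(α/(1−α)), we have s/(n + δ) = (y*)^((1−α)/α) = 1.94^1.5 = 2.7021.
Therefore n + δ = s / 2.7021 = 0.27 / 2.7021 = 0.0999, so δ = 0.0999 − 0.016 = 0.0839.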